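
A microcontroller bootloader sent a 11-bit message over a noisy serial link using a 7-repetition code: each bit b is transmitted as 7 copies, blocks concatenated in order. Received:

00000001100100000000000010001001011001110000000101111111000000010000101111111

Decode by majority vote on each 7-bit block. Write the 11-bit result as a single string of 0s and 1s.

00001001001

Block 1 (0000000): 0 ones → 0
Block 2 (1100100): 3 ones → 0
Block 3 (0000000): 0 ones → 0
Block 4 (0001000): 1 one → 0
Block 5 (1001011): 4 ones → 1
Block 6 (0011100): 3 ones → 0
Block 7 (0000010): 1 one → 0
Block 8 (1111111): 7 ones → 1
Block 9 (0000000): 0 ones → 0
Block 10 (1000010): 2 ones → 0
Block 11 (1111111): 7 ones → 1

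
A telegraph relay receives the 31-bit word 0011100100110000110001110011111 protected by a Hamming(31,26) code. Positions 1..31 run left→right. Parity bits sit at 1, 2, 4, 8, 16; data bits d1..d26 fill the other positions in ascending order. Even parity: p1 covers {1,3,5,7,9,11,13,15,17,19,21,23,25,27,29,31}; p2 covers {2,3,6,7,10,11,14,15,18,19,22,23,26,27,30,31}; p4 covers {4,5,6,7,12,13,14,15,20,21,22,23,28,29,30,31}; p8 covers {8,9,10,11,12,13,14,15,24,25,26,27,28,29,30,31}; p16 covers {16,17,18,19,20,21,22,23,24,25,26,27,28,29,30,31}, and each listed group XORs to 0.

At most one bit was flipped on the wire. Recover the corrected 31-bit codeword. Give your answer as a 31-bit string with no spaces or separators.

s1 (pos 1,3,5,7,9,11,13,15,17,19,21,23,25,27,29,31): 0⊕1⊕1⊕0⊕0⊕1⊕0⊕0⊕1⊕0⊕0⊕1⊕0⊕1⊕1⊕1 = 0
s2 (pos 2,3,6,7,10,11,14,15,18,19,22,23,26,27,30,31): 0⊕1⊕0⊕0⊕0⊕1⊕0⊕0⊕1⊕0⊕1⊕1⊕0⊕1⊕1⊕1 = 0
s4 (pos 4,5,6,7,12,13,14,15,20,21,22,23,28,29,30,31): 1⊕1⊕0⊕0⊕1⊕0⊕0⊕0⊕0⊕0⊕1⊕1⊕1⊕1⊕1⊕1 = 1
s8 (pos 8,9,10,11,12,13,14,15,24,25,26,27,28,29,30,31): 1⊕0⊕0⊕1⊕1⊕0⊕0⊕0⊕1⊕0⊕0⊕1⊕1⊕1⊕1⊕1 = 1
s16 (pos 16,17,18,19,20,21,22,23,24,25,26,27,28,29,30,31): 0⊕1⊕1⊕0⊕0⊕0⊕1⊕1⊕1⊕0⊕0⊕1⊕1⊕1⊕1⊕1 = 0
Syndrome s16…s1 = 01100 → error at position 12.
Flip position 12: 0011100100110000110001110011111 → 0011100100100000110001110011111

0011100100100000110001110011111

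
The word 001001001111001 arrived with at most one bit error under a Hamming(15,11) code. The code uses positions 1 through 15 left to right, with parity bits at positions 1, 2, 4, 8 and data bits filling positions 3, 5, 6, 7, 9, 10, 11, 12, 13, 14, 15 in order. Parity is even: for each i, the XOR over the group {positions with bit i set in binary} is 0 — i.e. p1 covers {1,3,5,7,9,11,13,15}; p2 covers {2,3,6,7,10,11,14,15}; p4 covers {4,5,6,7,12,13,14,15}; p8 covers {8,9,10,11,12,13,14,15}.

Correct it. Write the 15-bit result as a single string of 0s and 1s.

s1 (pos 1,3,5,7,9,11,13,15): 0⊕1⊕0⊕0⊕1⊕1⊕0⊕1 = 0
s2 (pos 2,3,6,7,10,11,14,15): 0⊕1⊕1⊕0⊕1⊕1⊕0⊕1 = 1
s4 (pos 4,5,6,7,12,13,14,15): 0⊕0⊕1⊕0⊕1⊕0⊕0⊕1 = 1
s8 (pos 8,9,10,11,12,13,14,15): 0⊕1⊕1⊕1⊕1⊕0⊕0⊕1 = 1
Syndrome s8…s1 = 1110 → error at position 14.
Flip position 14: 001001001111001 → 001001001111011

001001001111011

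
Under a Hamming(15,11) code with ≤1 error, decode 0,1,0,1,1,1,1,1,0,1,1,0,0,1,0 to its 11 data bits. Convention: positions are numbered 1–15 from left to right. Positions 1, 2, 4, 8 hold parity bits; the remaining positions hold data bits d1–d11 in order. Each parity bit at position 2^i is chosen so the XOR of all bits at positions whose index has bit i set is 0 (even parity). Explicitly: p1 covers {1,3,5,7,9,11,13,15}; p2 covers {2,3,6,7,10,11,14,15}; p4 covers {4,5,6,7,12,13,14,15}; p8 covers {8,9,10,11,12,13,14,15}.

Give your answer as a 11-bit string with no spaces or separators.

00110110010

s1 (pos 1,3,5,7,9,11,13,15): 0⊕0⊕1⊕1⊕0⊕1⊕0⊕0 = 1
s2 (pos 2,3,6,7,10,11,14,15): 1⊕0⊕1⊕1⊕1⊕1⊕1⊕0 = 0
s4 (pos 4,5,6,7,12,13,14,15): 1⊕1⊕1⊕1⊕0⊕0⊕1⊕0 = 1
s8 (pos 8,9,10,11,12,13,14,15): 1⊕0⊕1⊕1⊕0⊕0⊕1⊕0 = 0
Syndrome s8…s1 = 0101 → error at position 5.
Flip position 5: 010111110110010 → 010101110110010
Read data bits from positions 3,5,6,7,9,10,11,12,13,14,15: 00110110010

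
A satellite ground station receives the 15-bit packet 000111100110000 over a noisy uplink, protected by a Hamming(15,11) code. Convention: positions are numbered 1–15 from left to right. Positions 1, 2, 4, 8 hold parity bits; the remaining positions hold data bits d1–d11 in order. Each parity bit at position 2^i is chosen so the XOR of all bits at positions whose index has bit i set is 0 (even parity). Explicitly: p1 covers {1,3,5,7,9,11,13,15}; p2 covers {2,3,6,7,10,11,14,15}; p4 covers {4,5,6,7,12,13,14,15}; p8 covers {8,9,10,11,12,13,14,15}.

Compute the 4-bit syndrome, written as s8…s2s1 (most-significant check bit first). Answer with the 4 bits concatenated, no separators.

s1 (pos 1,3,5,7,9,11,13,15): 0⊕0⊕1⊕1⊕0⊕1⊕0⊕0 = 1
s2 (pos 2,3,6,7,10,11,14,15): 0⊕0⊕1⊕1⊕1⊕1⊕0⊕0 = 0
s4 (pos 4,5,6,7,12,13,14,15): 1⊕1⊕1⊕1⊕0⊕0⊕0⊕0 = 0
s8 (pos 8,9,10,11,12,13,14,15): 0⊕0⊕1⊕1⊕0⊕0⊕0⊕0 = 0
Syndrome s8…s1 = 0001 → error at position 1.

0001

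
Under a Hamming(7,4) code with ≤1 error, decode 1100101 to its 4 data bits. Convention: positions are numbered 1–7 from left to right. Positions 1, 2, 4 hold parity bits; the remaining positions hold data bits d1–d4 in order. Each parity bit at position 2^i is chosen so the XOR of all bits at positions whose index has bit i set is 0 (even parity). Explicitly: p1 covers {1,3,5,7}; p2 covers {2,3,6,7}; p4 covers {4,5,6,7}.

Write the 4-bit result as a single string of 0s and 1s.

s1 (pos 1,3,5,7): 1⊕0⊕1⊕1 = 1
s2 (pos 2,3,6,7): 1⊕0⊕0⊕1 = 0
s4 (pos 4,5,6,7): 0⊕1⊕0⊕1 = 0
Syndrome s4…s1 = 001 → error at position 1.
Flip position 1: 1100101 → 0100101
Read data bits from positions 3,5,6,7: 0101

0101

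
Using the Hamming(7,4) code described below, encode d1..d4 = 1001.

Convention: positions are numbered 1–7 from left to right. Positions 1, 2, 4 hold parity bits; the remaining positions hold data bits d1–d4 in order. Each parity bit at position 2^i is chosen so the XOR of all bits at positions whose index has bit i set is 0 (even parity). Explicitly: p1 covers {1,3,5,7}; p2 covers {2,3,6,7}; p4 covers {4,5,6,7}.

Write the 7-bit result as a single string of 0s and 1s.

0011001

Place data at non-parity positions: p1 p2 1 p4 0 0 1
p1 (pos 1,3,5,7): XOR of data positions = 1⊕0⊕1 = 0
p2 (pos 2,3,6,7): XOR of data positions = 1⊕0⊕1 = 0
p4 (pos 4,5,6,7): XOR of data positions = 0⊕0⊕1 = 1
Codeword: 0011001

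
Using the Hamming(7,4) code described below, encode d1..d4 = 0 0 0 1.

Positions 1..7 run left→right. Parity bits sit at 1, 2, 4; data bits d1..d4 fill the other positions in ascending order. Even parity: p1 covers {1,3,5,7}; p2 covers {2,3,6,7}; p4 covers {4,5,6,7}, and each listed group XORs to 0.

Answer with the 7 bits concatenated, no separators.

Place data at non-parity positions: p1 p2 0 p4 0 0 1
p1 (pos 1,3,5,7): XOR of data positions = 0⊕0⊕1 = 1
p2 (pos 2,3,6,7): XOR of data positions = 0⊕0⊕1 = 1
p4 (pos 4,5,6,7): XOR of data positions = 0⊕0⊕1 = 1
Codeword: 1101001

1101001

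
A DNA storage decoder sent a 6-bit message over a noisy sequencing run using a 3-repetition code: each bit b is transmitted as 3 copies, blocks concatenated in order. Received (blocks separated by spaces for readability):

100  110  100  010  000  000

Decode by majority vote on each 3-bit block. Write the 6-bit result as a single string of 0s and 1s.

010000

Block 1 (100): 1 one → 0
Block 2 (110): 2 ones → 1
Block 3 (100): 1 one → 0
Block 4 (010): 1 one → 0
Block 5 (000): 0 ones → 0
Block 6 (000): 0 ones → 0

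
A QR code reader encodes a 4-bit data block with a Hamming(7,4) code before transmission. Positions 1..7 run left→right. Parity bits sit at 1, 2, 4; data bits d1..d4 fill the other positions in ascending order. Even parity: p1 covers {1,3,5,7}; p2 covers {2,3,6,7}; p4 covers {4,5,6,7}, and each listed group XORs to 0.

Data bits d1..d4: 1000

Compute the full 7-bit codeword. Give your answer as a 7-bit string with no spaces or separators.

1110000

Place data at non-parity positions: p1 p2 1 p4 0 0 0
p1 (pos 1,3,5,7): XOR of data positions = 1⊕0⊕0 = 1
p2 (pos 2,3,6,7): XOR of data positions = 1⊕0⊕0 = 1
p4 (pos 4,5,6,7): XOR of data positions = 0⊕0⊕0 = 0
Codeword: 1110000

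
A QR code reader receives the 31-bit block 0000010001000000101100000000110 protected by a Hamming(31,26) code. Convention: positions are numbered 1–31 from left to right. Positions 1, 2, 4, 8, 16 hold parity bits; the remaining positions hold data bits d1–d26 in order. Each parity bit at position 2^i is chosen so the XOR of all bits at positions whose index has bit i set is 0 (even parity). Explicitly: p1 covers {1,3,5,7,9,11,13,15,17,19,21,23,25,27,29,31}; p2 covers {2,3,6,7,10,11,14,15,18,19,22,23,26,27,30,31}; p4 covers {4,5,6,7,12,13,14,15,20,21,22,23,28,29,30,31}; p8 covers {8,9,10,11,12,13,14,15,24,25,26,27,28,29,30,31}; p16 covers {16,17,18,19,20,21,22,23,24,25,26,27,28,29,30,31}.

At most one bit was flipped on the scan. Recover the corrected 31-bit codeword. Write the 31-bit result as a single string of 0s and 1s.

s1 (pos 1,3,5,7,9,11,13,15,17,19,21,23,25,27,29,31): 0⊕0⊕0⊕0⊕0⊕0⊕0⊕0⊕1⊕1⊕0⊕0⊕0⊕0⊕1⊕0 = 1
s2 (pos 2,3,6,7,10,11,14,15,18,19,22,23,26,27,30,31): 0⊕0⊕1⊕0⊕1⊕0⊕0⊕0⊕0⊕1⊕0⊕0⊕0⊕0⊕1⊕0 = 0
s4 (pos 4,5,6,7,12,13,14,15,20,21,22,23,28,29,30,31): 0⊕0⊕1⊕0⊕0⊕0⊕0⊕0⊕1⊕0⊕0⊕0⊕0⊕1⊕1⊕0 = 0
s8 (pos 8,9,10,11,12,13,14,15,24,25,26,27,28,29,30,31): 0⊕0⊕1⊕0⊕0⊕0⊕0⊕0⊕0⊕0⊕0⊕0⊕0⊕1⊕1⊕0 = 1
s16 (pos 16,17,18,19,20,21,22,23,24,25,26,27,28,29,30,31): 0⊕1⊕0⊕1⊕1⊕0⊕0⊕0⊕0⊕0⊕0⊕0⊕0⊕1⊕1⊕0 = 1
Syndrome s16…s1 = 11001 → error at position 25.
Flip position 25: 0000010001000000101100000000110 → 0000010001000000101100001000110

0000010001000000101100001000110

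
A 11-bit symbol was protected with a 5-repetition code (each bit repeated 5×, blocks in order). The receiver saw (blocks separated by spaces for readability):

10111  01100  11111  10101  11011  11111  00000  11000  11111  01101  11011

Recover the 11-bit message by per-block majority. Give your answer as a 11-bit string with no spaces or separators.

Block 1 (10111): 4 ones → 1
Block 2 (01100): 2 ones → 0
Block 3 (11111): 5 ones → 1
Block 4 (10101): 3 ones → 1
Block 5 (11011): 4 ones → 1
Block 6 (11111): 5 ones → 1
Block 7 (00000): 0 ones → 0
Block 8 (11000): 2 ones → 0
Block 9 (11111): 5 ones → 1
Block 10 (01101): 3 ones → 1
Block 11 (11011): 4 ones → 1

10111100111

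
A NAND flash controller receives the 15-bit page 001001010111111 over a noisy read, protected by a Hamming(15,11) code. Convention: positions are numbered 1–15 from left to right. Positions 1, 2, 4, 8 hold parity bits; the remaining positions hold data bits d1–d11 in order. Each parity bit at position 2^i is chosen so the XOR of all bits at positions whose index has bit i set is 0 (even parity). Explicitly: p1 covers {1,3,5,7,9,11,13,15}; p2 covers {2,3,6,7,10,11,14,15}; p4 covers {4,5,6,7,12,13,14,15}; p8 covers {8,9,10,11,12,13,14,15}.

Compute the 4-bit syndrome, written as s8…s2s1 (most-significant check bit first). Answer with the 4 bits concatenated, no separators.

1100

s1 (pos 1,3,5,7,9,11,13,15): 0⊕1⊕0⊕0⊕0⊕1⊕1⊕1 = 0
s2 (pos 2,3,6,7,10,11,14,15): 0⊕1⊕1⊕0⊕1⊕1⊕1⊕1 = 0
s4 (pos 4,5,6,7,12,13,14,15): 0⊕0⊕1⊕0⊕1⊕1⊕1⊕1 = 1
s8 (pos 8,9,10,11,12,13,14,15): 1⊕0⊕1⊕1⊕1⊕1⊕1⊕1 = 1
Syndrome s8…s1 = 1100 → error at position 12.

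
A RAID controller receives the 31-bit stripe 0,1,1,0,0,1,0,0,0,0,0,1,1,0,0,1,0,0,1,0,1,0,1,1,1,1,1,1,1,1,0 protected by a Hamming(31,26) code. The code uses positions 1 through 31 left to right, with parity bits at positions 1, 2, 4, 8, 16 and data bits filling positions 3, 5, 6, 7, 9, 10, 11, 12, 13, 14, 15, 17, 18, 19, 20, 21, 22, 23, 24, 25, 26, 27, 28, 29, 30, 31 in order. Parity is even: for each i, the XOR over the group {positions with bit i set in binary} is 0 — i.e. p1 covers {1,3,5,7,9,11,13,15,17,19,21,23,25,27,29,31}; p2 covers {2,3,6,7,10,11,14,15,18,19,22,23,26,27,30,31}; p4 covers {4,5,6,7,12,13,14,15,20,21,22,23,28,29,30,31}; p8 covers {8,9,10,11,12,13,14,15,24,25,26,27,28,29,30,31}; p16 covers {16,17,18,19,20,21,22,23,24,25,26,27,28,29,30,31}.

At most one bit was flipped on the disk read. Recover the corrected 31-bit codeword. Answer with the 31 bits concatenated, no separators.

0110010000011001001010101111110

s1 (pos 1,3,5,7,9,11,13,15,17,19,21,23,25,27,29,31): 0⊕1⊕0⊕0⊕0⊕0⊕1⊕0⊕0⊕1⊕1⊕1⊕1⊕1⊕1⊕0 = 0
s2 (pos 2,3,6,7,10,11,14,15,18,19,22,23,26,27,30,31): 1⊕1⊕1⊕0⊕0⊕0⊕0⊕0⊕0⊕1⊕0⊕1⊕1⊕1⊕1⊕0 = 0
s4 (pos 4,5,6,7,12,13,14,15,20,21,22,23,28,29,30,31): 0⊕0⊕1⊕0⊕1⊕1⊕0⊕0⊕0⊕1⊕0⊕1⊕1⊕1⊕1⊕0 = 0
s8 (pos 8,9,10,11,12,13,14,15,24,25,26,27,28,29,30,31): 0⊕0⊕0⊕0⊕1⊕1⊕0⊕0⊕1⊕1⊕1⊕1⊕1⊕1⊕1⊕0 = 1
s16 (pos 16,17,18,19,20,21,22,23,24,25,26,27,28,29,30,31): 1⊕0⊕0⊕1⊕0⊕1⊕0⊕1⊕1⊕1⊕1⊕1⊕1⊕1⊕1⊕0 = 1
Syndrome s16…s1 = 11000 → error at position 24.
Flip position 24: 0110010000011001001010111111110 → 0110010000011001001010101111110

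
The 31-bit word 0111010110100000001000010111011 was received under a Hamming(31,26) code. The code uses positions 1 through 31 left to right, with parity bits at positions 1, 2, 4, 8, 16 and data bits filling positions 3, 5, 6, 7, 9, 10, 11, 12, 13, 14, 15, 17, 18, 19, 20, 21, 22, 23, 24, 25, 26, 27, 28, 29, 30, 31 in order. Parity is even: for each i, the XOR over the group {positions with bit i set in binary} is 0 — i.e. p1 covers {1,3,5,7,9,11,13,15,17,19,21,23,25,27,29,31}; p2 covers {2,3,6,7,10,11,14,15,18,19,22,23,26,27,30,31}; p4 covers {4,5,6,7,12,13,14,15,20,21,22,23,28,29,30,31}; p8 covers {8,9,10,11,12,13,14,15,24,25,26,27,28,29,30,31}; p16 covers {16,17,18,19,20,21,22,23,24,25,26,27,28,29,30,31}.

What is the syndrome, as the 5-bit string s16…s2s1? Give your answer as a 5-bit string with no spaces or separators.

11110

s1 (pos 1,3,5,7,9,11,13,15,17,19,21,23,25,27,29,31): 0⊕1⊕0⊕0⊕1⊕1⊕0⊕0⊕0⊕1⊕0⊕0⊕0⊕1⊕0⊕1 = 0
s2 (pos 2,3,6,7,10,11,14,15,18,19,22,23,26,27,30,31): 1⊕1⊕1⊕0⊕0⊕1⊕0⊕0⊕0⊕1⊕0⊕0⊕1⊕1⊕1⊕1 = 1
s4 (pos 4,5,6,7,12,13,14,15,20,21,22,23,28,29,30,31): 1⊕0⊕1⊕0⊕0⊕0⊕0⊕0⊕0⊕0⊕0⊕0⊕1⊕0⊕1⊕1 = 1
s8 (pos 8,9,10,11,12,13,14,15,24,25,26,27,28,29,30,31): 1⊕1⊕0⊕1⊕0⊕0⊕0⊕0⊕1⊕0⊕1⊕1⊕1⊕0⊕1⊕1 = 1
s16 (pos 16,17,18,19,20,21,22,23,24,25,26,27,28,29,30,31): 0⊕0⊕0⊕1⊕0⊕0⊕0⊕0⊕1⊕0⊕1⊕1⊕1⊕0⊕1⊕1 = 1
Syndrome s16…s1 = 11110 → error at position 30.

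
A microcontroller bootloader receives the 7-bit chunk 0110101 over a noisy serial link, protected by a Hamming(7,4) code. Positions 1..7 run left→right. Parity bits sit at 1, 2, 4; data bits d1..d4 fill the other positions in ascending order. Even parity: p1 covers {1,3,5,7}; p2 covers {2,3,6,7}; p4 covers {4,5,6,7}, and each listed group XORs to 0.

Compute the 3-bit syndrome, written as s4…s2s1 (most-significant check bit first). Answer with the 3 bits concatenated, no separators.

s1 (pos 1,3,5,7): 0⊕1⊕1⊕1 = 1
s2 (pos 2,3,6,7): 1⊕1⊕0⊕1 = 1
s4 (pos 4,5,6,7): 0⊕1⊕0⊕1 = 0
Syndrome s4…s1 = 011 → error at position 3.

011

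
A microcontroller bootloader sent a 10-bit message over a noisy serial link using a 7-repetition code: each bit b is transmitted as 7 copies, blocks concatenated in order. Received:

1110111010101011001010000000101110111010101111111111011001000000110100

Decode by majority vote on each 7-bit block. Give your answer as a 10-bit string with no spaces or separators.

Block 1 (1110111): 6 ones → 1
Block 2 (0101010): 3 ones → 0
Block 3 (1100101): 4 ones → 1
Block 4 (0000000): 0 ones → 0
Block 5 (1011101): 5 ones → 1
Block 6 (1101010): 4 ones → 1
Block 7 (1111111): 7 ones → 1
Block 8 (1110110): 5 ones → 1
Block 9 (0100000): 1 one → 0
Block 10 (0110100): 3 ones → 0

1010111100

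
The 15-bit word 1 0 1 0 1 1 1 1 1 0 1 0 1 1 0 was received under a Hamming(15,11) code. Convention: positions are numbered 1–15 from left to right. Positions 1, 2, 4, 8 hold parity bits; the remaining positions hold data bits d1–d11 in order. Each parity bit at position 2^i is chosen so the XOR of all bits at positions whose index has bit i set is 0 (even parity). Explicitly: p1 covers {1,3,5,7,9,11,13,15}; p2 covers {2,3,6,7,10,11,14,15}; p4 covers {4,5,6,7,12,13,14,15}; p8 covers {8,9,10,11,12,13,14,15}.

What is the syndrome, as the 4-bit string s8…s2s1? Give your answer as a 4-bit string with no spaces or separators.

1111

s1 (pos 1,3,5,7,9,11,13,15): 1⊕1⊕1⊕1⊕1⊕1⊕1⊕0 = 1
s2 (pos 2,3,6,7,10,11,14,15): 0⊕1⊕1⊕1⊕0⊕1⊕1⊕0 = 1
s4 (pos 4,5,6,7,12,13,14,15): 0⊕1⊕1⊕1⊕0⊕1⊕1⊕0 = 1
s8 (pos 8,9,10,11,12,13,14,15): 1⊕1⊕0⊕1⊕0⊕1⊕1⊕0 = 1
Syndrome s8…s1 = 1111 → error at position 15.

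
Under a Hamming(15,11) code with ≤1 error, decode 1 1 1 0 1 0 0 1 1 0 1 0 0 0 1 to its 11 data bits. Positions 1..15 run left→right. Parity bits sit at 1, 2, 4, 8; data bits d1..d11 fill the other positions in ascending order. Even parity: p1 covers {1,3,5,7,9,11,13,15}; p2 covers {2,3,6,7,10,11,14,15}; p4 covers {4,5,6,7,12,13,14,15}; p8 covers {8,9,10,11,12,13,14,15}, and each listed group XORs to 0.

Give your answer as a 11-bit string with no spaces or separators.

11001010001

s1 (pos 1,3,5,7,9,11,13,15): 1⊕1⊕1⊕0⊕1⊕1⊕0⊕1 = 0
s2 (pos 2,3,6,7,10,11,14,15): 1⊕1⊕0⊕0⊕0⊕1⊕0⊕1 = 0
s4 (pos 4,5,6,7,12,13,14,15): 0⊕1⊕0⊕0⊕0⊕0⊕0⊕1 = 0
s8 (pos 8,9,10,11,12,13,14,15): 1⊕1⊕0⊕1⊕0⊕0⊕0⊕1 = 0
Syndrome s8…s1 = 0000 → no error.
Read data bits from positions 3,5,6,7,9,10,11,12,13,14,15: 11001010001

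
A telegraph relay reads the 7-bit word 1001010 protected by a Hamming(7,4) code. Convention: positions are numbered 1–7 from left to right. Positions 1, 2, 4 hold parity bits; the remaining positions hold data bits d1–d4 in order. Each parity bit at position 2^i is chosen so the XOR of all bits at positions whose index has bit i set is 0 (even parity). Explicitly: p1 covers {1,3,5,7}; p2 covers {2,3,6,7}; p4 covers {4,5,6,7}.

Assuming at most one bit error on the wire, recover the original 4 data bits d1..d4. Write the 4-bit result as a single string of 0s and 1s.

1010

s1 (pos 1,3,5,7): 1⊕0⊕0⊕0 = 1
s2 (pos 2,3,6,7): 0⊕0⊕1⊕0 = 1
s4 (pos 4,5,6,7): 1⊕0⊕1⊕0 = 0
Syndrome s4…s1 = 011 → error at position 3.
Flip position 3: 1001010 → 1011010
Read data bits from positions 3,5,6,7: 1010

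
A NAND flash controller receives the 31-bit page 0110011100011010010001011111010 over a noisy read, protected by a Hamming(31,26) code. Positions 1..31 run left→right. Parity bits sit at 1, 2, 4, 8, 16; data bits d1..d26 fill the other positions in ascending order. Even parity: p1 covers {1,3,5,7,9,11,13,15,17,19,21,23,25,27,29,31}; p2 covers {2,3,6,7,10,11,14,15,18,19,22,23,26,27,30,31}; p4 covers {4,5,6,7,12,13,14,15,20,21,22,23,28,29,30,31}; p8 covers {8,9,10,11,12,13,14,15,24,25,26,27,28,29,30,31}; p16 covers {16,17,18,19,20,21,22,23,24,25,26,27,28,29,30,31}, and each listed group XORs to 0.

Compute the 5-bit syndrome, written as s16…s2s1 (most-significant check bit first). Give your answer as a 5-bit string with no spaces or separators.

s1 (pos 1,3,5,7,9,11,13,15,17,19,21,23,25,27,29,31): 0⊕1⊕0⊕1⊕0⊕0⊕1⊕1⊕0⊕0⊕0⊕0⊕1⊕1⊕0⊕0 = 0
s2 (pos 2,3,6,7,10,11,14,15,18,19,22,23,26,27,30,31): 1⊕1⊕1⊕1⊕0⊕0⊕0⊕1⊕1⊕0⊕1⊕0⊕1⊕1⊕1⊕0 = 0
s4 (pos 4,5,6,7,12,13,14,15,20,21,22,23,28,29,30,31): 0⊕0⊕1⊕1⊕1⊕1⊕0⊕1⊕0⊕0⊕1⊕0⊕1⊕0⊕1⊕0 = 0
s8 (pos 8,9,10,11,12,13,14,15,24,25,26,27,28,29,30,31): 1⊕0⊕0⊕0⊕1⊕1⊕0⊕1⊕1⊕1⊕1⊕1⊕1⊕0⊕1⊕0 = 0
s16 (pos 16,17,18,19,20,21,22,23,24,25,26,27,28,29,30,31): 0⊕0⊕1⊕0⊕0⊕0⊕1⊕0⊕1⊕1⊕1⊕1⊕1⊕0⊕1⊕0 = 0
Syndrome s16…s1 = 00000 → no error.

00000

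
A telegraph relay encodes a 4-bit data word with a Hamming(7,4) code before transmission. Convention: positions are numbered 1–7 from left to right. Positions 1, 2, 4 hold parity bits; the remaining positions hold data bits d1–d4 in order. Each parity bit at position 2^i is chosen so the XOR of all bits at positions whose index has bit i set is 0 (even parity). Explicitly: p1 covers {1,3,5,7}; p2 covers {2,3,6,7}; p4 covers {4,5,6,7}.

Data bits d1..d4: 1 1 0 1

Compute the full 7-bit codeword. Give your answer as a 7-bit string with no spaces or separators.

Place data at non-parity positions: p1 p2 1 p4 1 0 1
p1 (pos 1,3,5,7): XOR of data positions = 1⊕1⊕1 = 1
p2 (pos 2,3,6,7): XOR of data positions = 1⊕0⊕1 = 0
p4 (pos 4,5,6,7): XOR of data positions = 1⊕0⊕1 = 0
Codeword: 1010101

1010101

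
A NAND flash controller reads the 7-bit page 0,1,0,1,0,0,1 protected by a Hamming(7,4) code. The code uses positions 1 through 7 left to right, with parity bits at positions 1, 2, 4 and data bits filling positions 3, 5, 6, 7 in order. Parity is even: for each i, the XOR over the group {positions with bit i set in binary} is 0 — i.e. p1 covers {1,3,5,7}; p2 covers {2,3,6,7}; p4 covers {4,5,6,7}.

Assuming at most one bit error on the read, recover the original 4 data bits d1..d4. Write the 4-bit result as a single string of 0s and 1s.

0001

s1 (pos 1,3,5,7): 0⊕0⊕0⊕1 = 1
s2 (pos 2,3,6,7): 1⊕0⊕0⊕1 = 0
s4 (pos 4,5,6,7): 1⊕0⊕0⊕1 = 0
Syndrome s4…s1 = 001 → error at position 1.
Flip position 1: 0101001 → 1101001
Read data bits from positions 3,5,6,7: 0001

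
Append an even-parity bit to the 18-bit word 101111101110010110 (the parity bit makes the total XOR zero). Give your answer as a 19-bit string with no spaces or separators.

1011111011100101100

XOR of the 18 data bits: 1⊕0⊕1⊕1⊕1⊕1⊕1⊕0⊕1⊕1⊕1⊕0⊕0⊕1⊕0⊕1⊕1⊕0 = 0
Parity bit = 0 (so all 19 bits XOR to 0).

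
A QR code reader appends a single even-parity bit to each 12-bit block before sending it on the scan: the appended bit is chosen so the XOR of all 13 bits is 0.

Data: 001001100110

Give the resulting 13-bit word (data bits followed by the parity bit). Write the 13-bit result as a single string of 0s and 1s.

0010011001101

XOR of the 12 data bits: 0⊕0⊕1⊕0⊕0⊕1⊕1⊕0⊕0⊕1⊕1⊕0 = 1
Parity bit = 1 (so all 13 bits XOR to 0).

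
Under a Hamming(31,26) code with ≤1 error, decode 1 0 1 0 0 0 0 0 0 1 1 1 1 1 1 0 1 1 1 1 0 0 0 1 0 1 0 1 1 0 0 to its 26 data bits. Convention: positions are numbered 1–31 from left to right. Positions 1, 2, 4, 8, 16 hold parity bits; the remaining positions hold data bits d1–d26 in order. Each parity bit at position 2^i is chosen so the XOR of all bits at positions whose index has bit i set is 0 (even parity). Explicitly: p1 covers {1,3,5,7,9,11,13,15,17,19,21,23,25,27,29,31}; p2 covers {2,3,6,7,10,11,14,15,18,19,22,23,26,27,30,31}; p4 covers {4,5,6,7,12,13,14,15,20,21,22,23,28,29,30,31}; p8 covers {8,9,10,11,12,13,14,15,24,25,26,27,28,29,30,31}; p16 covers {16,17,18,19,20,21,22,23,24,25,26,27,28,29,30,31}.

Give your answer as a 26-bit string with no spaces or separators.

10000111111111100010101100

s1 (pos 1,3,5,7,9,11,13,15,17,19,21,23,25,27,29,31): 1⊕1⊕0⊕0⊕0⊕1⊕1⊕1⊕1⊕1⊕0⊕0⊕0⊕0⊕1⊕0 = 0
s2 (pos 2,3,6,7,10,11,14,15,18,19,22,23,26,27,30,31): 0⊕1⊕0⊕0⊕1⊕1⊕1⊕1⊕1⊕1⊕0⊕0⊕1⊕0⊕0⊕0 = 0
s4 (pos 4,5,6,7,12,13,14,15,20,21,22,23,28,29,30,31): 0⊕0⊕0⊕0⊕1⊕1⊕1⊕1⊕1⊕0⊕0⊕0⊕1⊕1⊕0⊕0 = 1
s8 (pos 8,9,10,11,12,13,14,15,24,25,26,27,28,29,30,31): 0⊕0⊕1⊕1⊕1⊕1⊕1⊕1⊕1⊕0⊕1⊕0⊕1⊕1⊕0⊕0 = 0
s16 (pos 16,17,18,19,20,21,22,23,24,25,26,27,28,29,30,31): 0⊕1⊕1⊕1⊕1⊕0⊕0⊕0⊕1⊕0⊕1⊕0⊕1⊕1⊕0⊕0 = 0
Syndrome s16…s1 = 00100 → error at position 4.
Flip position 4: 1010000001111110111100010101100 → 1011000001111110111100010101100
Read data bits from positions 3,5,6,7,9,10,11,12,13,14,15,17,18,19,20,21,22,23,24,25,26,27,28,29,30,31: 10000111111111100010101100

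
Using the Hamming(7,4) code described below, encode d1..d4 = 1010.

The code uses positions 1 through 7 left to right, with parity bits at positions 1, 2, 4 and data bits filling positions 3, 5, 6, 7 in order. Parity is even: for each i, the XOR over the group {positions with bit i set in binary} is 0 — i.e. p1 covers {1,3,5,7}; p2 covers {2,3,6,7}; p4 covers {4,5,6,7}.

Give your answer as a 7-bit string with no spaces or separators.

1011010

Place data at non-parity positions: p1 p2 1 p4 0 1 0
p1 (pos 1,3,5,7): XOR of data positions = 1⊕0⊕0 = 1
p2 (pos 2,3,6,7): XOR of data positions = 1⊕1⊕0 = 0
p4 (pos 4,5,6,7): XOR of data positions = 0⊕1⊕0 = 1
Codeword: 1011010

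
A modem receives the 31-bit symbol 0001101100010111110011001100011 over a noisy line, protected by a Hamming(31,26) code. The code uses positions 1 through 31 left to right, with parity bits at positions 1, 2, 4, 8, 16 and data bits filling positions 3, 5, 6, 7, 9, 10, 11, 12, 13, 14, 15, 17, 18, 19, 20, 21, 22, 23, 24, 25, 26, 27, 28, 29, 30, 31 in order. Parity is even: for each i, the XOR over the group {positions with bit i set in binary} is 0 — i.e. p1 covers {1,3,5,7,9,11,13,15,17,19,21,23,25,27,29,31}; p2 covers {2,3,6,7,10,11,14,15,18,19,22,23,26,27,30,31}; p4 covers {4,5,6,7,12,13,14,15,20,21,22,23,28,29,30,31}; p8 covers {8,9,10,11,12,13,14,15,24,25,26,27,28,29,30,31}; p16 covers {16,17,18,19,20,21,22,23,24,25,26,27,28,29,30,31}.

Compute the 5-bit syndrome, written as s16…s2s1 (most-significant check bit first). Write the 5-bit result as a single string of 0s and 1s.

s1 (pos 1,3,5,7,9,11,13,15,17,19,21,23,25,27,29,31): 0⊕0⊕1⊕1⊕0⊕0⊕0⊕1⊕1⊕0⊕1⊕0⊕1⊕0⊕0⊕1 = 1
s2 (pos 2,3,6,7,10,11,14,15,18,19,22,23,26,27,30,31): 0⊕0⊕0⊕1⊕0⊕0⊕1⊕1⊕1⊕0⊕1⊕0⊕1⊕0⊕1⊕1 = 0
s4 (pos 4,5,6,7,12,13,14,15,20,21,22,23,28,29,30,31): 1⊕1⊕0⊕1⊕1⊕0⊕1⊕1⊕0⊕1⊕1⊕0⊕0⊕0⊕1⊕1 = 0
s8 (pos 8,9,10,11,12,13,14,15,24,25,26,27,28,29,30,31): 1⊕0⊕0⊕0⊕1⊕0⊕1⊕1⊕0⊕1⊕1⊕0⊕0⊕0⊕1⊕1 = 0
s16 (pos 16,17,18,19,20,21,22,23,24,25,26,27,28,29,30,31): 1⊕1⊕1⊕0⊕0⊕1⊕1⊕0⊕0⊕1⊕1⊕0⊕0⊕0⊕1⊕1 = 1
Syndrome s16…s1 = 10001 → error at position 17.

10001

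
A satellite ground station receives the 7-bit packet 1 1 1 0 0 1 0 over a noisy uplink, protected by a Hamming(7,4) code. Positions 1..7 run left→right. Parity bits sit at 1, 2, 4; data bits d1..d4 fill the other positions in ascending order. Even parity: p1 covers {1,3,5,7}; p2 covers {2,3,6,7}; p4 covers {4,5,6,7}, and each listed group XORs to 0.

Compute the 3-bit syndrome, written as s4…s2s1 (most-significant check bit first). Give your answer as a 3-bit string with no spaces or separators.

110

s1 (pos 1,3,5,7): 1⊕1⊕0⊕0 = 0
s2 (pos 2,3,6,7): 1⊕1⊕1⊕0 = 1
s4 (pos 4,5,6,7): 0⊕0⊕1⊕0 = 1
Syndrome s4…s1 = 110 → error at position 6.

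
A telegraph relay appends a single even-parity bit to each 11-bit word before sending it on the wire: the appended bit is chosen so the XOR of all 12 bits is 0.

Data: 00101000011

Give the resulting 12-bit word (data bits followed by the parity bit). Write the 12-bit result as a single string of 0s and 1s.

XOR of the 11 data bits: 0⊕0⊕1⊕0⊕1⊕0⊕0⊕0⊕0⊕1⊕1 = 0
Parity bit = 0 (so all 12 bits XOR to 0).

001010000110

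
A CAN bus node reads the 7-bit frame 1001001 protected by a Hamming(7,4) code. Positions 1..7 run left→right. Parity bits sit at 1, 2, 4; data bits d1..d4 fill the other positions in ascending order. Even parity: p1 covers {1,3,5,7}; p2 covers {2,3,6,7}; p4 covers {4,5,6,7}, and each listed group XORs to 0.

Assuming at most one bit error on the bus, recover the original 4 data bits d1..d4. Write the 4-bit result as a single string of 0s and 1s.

s1 (pos 1,3,5,7): 1⊕0⊕0⊕1 = 0
s2 (pos 2,3,6,7): 0⊕0⊕0⊕1 = 1
s4 (pos 4,5,6,7): 1⊕0⊕0⊕1 = 0
Syndrome s4…s1 = 010 → error at position 2.
Flip position 2: 1001001 → 1101001
Read data bits from positions 3,5,6,7: 0001

0001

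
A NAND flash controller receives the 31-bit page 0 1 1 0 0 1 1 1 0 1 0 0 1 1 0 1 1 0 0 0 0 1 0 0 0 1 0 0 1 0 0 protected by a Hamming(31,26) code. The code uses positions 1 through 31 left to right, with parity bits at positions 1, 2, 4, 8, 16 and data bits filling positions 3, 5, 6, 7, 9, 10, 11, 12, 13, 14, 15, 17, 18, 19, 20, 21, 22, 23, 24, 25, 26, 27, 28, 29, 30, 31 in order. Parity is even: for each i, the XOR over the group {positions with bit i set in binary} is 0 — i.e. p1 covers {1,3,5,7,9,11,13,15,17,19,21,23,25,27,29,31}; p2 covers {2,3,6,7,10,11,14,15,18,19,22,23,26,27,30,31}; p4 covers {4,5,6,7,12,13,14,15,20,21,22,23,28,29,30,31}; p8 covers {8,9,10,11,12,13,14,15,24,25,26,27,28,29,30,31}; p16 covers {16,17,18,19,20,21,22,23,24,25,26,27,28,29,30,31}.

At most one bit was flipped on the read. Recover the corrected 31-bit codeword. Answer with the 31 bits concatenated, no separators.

0110011101001101000001000100100

s1 (pos 1,3,5,7,9,11,13,15,17,19,21,23,25,27,29,31): 0⊕1⊕0⊕1⊕0⊕0⊕1⊕0⊕1⊕0⊕0⊕0⊕0⊕0⊕1⊕0 = 1
s2 (pos 2,3,6,7,10,11,14,15,18,19,22,23,26,27,30,31): 1⊕1⊕1⊕1⊕1⊕0⊕1⊕0⊕0⊕0⊕1⊕0⊕1⊕0⊕0⊕0 = 0
s4 (pos 4,5,6,7,12,13,14,15,20,21,22,23,28,29,30,31): 0⊕0⊕1⊕1⊕0⊕1⊕1⊕0⊕0⊕0⊕1⊕0⊕0⊕1⊕0⊕0 = 0
s8 (pos 8,9,10,11,12,13,14,15,24,25,26,27,28,29,30,31): 1⊕0⊕1⊕0⊕0⊕1⊕1⊕0⊕0⊕0⊕1⊕0⊕0⊕1⊕0⊕0 = 0
s16 (pos 16,17,18,19,20,21,22,23,24,25,26,27,28,29,30,31): 1⊕1⊕0⊕0⊕0⊕0⊕1⊕0⊕0⊕0⊕1⊕0⊕0⊕1⊕0⊕0 = 1
Syndrome s16…s1 = 10001 → error at position 17.
Flip position 17: 0110011101001101100001000100100 → 0110011101001101000001000100100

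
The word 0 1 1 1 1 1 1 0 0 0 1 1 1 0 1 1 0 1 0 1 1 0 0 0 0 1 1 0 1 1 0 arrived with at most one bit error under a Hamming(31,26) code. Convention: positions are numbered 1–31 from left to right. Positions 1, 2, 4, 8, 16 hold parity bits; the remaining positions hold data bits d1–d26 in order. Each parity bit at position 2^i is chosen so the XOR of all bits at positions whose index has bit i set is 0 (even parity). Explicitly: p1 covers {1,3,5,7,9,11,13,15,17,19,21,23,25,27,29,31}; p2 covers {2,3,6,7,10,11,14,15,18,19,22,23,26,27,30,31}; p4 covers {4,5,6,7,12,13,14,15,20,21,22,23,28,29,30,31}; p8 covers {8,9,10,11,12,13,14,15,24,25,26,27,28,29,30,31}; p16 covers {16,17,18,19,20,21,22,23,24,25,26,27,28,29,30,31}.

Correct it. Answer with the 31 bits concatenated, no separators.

s1 (pos 1,3,5,7,9,11,13,15,17,19,21,23,25,27,29,31): 0⊕1⊕1⊕1⊕0⊕1⊕1⊕1⊕0⊕0⊕1⊕0⊕0⊕1⊕1⊕0 = 1
s2 (pos 2,3,6,7,10,11,14,15,18,19,22,23,26,27,30,31): 1⊕1⊕1⊕1⊕0⊕1⊕0⊕1⊕1⊕0⊕0⊕0⊕1⊕1⊕1⊕0 = 0
s4 (pos 4,5,6,7,12,13,14,15,20,21,22,23,28,29,30,31): 1⊕1⊕1⊕1⊕1⊕1⊕0⊕1⊕1⊕1⊕0⊕0⊕0⊕1⊕1⊕0 = 1
s8 (pos 8,9,10,11,12,13,14,15,24,25,26,27,28,29,30,31): 0⊕0⊕0⊕1⊕1⊕1⊕0⊕1⊕0⊕0⊕1⊕1⊕0⊕1⊕1⊕0 = 0
s16 (pos 16,17,18,19,20,21,22,23,24,25,26,27,28,29,30,31): 1⊕0⊕1⊕0⊕1⊕1⊕0⊕0⊕0⊕0⊕1⊕1⊕0⊕1⊕1⊕0 = 0
Syndrome s16…s1 = 00101 → error at position 5.
Flip position 5: 0111111000111011010110000110110 → 0111011000111011010110000110110

0111011000111011010110000110110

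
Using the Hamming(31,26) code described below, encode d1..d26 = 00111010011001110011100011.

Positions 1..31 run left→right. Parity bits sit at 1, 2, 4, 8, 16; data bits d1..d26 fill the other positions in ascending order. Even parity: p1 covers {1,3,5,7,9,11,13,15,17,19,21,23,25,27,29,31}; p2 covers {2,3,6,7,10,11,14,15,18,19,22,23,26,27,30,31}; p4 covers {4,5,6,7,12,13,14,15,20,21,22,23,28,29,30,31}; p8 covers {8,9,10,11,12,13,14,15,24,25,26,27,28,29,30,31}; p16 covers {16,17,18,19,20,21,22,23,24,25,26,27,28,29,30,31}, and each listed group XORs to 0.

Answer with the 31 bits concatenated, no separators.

0100011110100110001110011100011

Place data at non-parity positions: p1 p2 0 p4 0 1 1 p8 1 0 1 0 0 1 1 p16 0 0 1 1 1 0 0 1 1 1 0 0 0 1 1
p1 (pos 1,3,5,7,9,11,13,15,17,19,21,23,25,27,29,31): XOR of data positions = 0⊕0⊕1⊕1⊕1⊕0⊕1⊕0⊕1⊕1⊕0⊕1⊕0⊕0⊕1 = 0
p2 (pos 2,3,6,7,10,11,14,15,18,19,22,23,26,27,30,31): XOR of data positions = 0⊕1⊕1⊕0⊕1⊕1⊕1⊕0⊕1⊕0⊕0⊕1⊕0⊕1⊕1 = 1
p4 (pos 4,5,6,7,12,13,14,15,20,21,22,23,28,29,30,31): XOR of data positions = 0⊕1⊕1⊕0⊕0⊕1⊕1⊕1⊕1⊕0⊕0⊕0⊕0⊕1⊕1 = 0
p8 (pos 8,9,10,11,12,13,14,15,24,25,26,27,28,29,30,31): XOR of data positions = 1⊕0⊕1⊕0⊕0⊕1⊕1⊕1⊕1⊕1⊕0⊕0⊕0⊕1⊕1 = 1
p16 (pos 16,17,18,19,20,21,22,23,24,25,26,27,28,29,30,31): XOR of data positions = 0⊕0⊕1⊕1⊕1⊕0⊕0⊕1⊕1⊕1⊕0⊕0⊕0⊕1⊕1 = 0
Codeword: 0100011110100110001110011100011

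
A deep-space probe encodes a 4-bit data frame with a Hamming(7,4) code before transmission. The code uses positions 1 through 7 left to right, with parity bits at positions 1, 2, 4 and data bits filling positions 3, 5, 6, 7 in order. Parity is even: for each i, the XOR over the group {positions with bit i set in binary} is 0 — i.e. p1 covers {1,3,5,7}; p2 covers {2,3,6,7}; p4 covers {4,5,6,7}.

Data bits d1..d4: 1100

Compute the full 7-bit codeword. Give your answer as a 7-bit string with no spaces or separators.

Place data at non-parity positions: p1 p2 1 p4 1 0 0
p1 (pos 1,3,5,7): XOR of data positions = 1⊕1⊕0 = 0
p2 (pos 2,3,6,7): XOR of data positions = 1⊕0⊕0 = 1
p4 (pos 4,5,6,7): XOR of data positions = 1⊕0⊕0 = 1
Codeword: 0111100

0111100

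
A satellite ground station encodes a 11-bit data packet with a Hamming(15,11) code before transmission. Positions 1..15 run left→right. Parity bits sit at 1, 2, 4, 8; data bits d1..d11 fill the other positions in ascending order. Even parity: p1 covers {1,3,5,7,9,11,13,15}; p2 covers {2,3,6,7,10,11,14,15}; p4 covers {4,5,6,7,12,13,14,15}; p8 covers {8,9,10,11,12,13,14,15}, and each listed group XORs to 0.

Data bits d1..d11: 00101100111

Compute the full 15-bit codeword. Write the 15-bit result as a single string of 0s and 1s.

Place data at non-parity positions: p1 p2 0 p4 0 1 0 p8 1 1 0 0 1 1 1
p1 (pos 1,3,5,7,9,11,13,15): XOR of data positions = 0⊕0⊕0⊕1⊕0⊕1⊕1 = 1
p2 (pos 2,3,6,7,10,11,14,15): XOR of data positions = 0⊕1⊕0⊕1⊕0⊕1⊕1 = 0
p4 (pos 4,5,6,7,12,13,14,15): XOR of data positions = 0⊕1⊕0⊕0⊕1⊕1⊕1 = 0
p8 (pos 8,9,10,11,12,13,14,15): XOR of data positions = 1⊕1⊕0⊕0⊕1⊕1⊕1 = 1
Codeword: 100001011100111

100001011100111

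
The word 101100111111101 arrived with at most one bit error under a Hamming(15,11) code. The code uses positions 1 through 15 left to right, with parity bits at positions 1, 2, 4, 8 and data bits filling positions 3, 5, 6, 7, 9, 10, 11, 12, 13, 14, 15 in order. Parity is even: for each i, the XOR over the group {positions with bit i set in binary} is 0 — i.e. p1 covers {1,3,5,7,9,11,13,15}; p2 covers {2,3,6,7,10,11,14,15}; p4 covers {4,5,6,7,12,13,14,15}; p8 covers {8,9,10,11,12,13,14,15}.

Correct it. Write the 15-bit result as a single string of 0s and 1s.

101100111111100

s1 (pos 1,3,5,7,9,11,13,15): 1⊕1⊕0⊕1⊕1⊕1⊕1⊕1 = 1
s2 (pos 2,3,6,7,10,11,14,15): 0⊕1⊕0⊕1⊕1⊕1⊕0⊕1 = 1
s4 (pos 4,5,6,7,12,13,14,15): 1⊕0⊕0⊕1⊕1⊕1⊕0⊕1 = 1
s8 (pos 8,9,10,11,12,13,14,15): 1⊕1⊕1⊕1⊕1⊕1⊕0⊕1 = 1
Syndrome s8…s1 = 1111 → error at position 15.
Flip position 15: 101100111111101 → 101100111111100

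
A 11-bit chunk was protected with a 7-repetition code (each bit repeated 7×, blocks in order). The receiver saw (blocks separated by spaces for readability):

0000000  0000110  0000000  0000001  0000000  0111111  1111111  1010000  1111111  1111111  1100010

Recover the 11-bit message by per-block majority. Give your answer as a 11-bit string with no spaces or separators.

Block 1 (0000000): 0 ones → 0
Block 2 (0000110): 2 ones → 0
Block 3 (0000000): 0 ones → 0
Block 4 (0000001): 1 one → 0
Block 5 (0000000): 0 ones → 0
Block 6 (0111111): 6 ones → 1
Block 7 (1111111): 7 ones → 1
Block 8 (1010000): 2 ones → 0
Block 9 (1111111): 7 ones → 1
Block 10 (1111111): 7 ones → 1
Block 11 (1100010): 3 ones → 0

00000110110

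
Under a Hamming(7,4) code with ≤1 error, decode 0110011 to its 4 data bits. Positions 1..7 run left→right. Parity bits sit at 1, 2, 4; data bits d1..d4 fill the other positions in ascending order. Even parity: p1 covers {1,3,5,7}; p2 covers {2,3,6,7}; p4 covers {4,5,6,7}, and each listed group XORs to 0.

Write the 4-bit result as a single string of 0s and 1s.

s1 (pos 1,3,5,7): 0⊕1⊕0⊕1 = 0
s2 (pos 2,3,6,7): 1⊕1⊕1⊕1 = 0
s4 (pos 4,5,6,7): 0⊕0⊕1⊕1 = 0
Syndrome s4…s1 = 000 → no error.
Read data bits from positions 3,5,6,7: 1011

1011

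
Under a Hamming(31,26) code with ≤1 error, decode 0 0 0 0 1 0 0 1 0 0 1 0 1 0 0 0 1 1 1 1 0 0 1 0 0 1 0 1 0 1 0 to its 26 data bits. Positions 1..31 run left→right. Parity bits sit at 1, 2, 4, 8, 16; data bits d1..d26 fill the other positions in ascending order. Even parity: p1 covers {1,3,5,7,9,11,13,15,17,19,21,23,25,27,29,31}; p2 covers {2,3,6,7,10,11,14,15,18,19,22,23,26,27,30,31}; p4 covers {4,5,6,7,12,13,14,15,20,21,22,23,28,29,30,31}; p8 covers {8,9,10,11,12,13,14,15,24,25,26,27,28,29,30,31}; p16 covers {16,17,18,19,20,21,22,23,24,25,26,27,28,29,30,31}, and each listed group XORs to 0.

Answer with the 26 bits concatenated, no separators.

01000010100111100100101010

s1 (pos 1,3,5,7,9,11,13,15,17,19,21,23,25,27,29,31): 0⊕0⊕1⊕0⊕0⊕1⊕1⊕0⊕1⊕1⊕0⊕1⊕0⊕0⊕0⊕0 = 0
s2 (pos 2,3,6,7,10,11,14,15,18,19,22,23,26,27,30,31): 0⊕0⊕0⊕0⊕0⊕1⊕0⊕0⊕1⊕1⊕0⊕1⊕1⊕0⊕1⊕0 = 0
s4 (pos 4,5,6,7,12,13,14,15,20,21,22,23,28,29,30,31): 0⊕1⊕0⊕0⊕0⊕1⊕0⊕0⊕1⊕0⊕0⊕1⊕1⊕0⊕1⊕0 = 0
s8 (pos 8,9,10,11,12,13,14,15,24,25,26,27,28,29,30,31): 1⊕0⊕0⊕1⊕0⊕1⊕0⊕0⊕0⊕0⊕1⊕0⊕1⊕0⊕1⊕0 = 0
s16 (pos 16,17,18,19,20,21,22,23,24,25,26,27,28,29,30,31): 0⊕1⊕1⊕1⊕1⊕0⊕0⊕1⊕0⊕0⊕1⊕0⊕1⊕0⊕1⊕0 = 0
Syndrome s16…s1 = 00000 → no error.
Read data bits from positions 3,5,6,7,9,10,11,12,13,14,15,17,18,19,20,21,22,23,24,25,26,27,28,29,30,31: 01000010100111100100101010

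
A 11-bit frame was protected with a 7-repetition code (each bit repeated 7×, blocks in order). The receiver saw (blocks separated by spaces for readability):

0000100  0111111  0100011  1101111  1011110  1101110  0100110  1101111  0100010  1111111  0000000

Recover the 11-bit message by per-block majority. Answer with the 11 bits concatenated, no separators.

Block 1 (0000100): 1 one → 0
Block 2 (0111111): 6 ones → 1
Block 3 (0100011): 3 ones → 0
Block 4 (1101111): 6 ones → 1
Block 5 (1011110): 5 ones → 1
Block 6 (1101110): 5 ones → 1
Block 7 (0100110): 3 ones → 0
Block 8 (1101111): 6 ones → 1
Block 9 (0100010): 2 ones → 0
Block 10 (1111111): 7 ones → 1
Block 11 (0000000): 0 ones → 0

01011101010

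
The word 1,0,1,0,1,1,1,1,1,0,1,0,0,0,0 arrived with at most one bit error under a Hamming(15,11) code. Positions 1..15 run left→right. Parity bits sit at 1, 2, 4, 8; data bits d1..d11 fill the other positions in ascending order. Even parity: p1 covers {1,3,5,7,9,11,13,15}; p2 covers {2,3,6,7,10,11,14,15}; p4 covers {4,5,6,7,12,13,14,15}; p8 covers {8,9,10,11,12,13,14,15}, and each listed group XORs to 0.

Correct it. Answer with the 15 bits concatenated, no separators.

s1 (pos 1,3,5,7,9,11,13,15): 1⊕1⊕1⊕1⊕1⊕1⊕0⊕0 = 0
s2 (pos 2,3,6,7,10,11,14,15): 0⊕1⊕1⊕1⊕0⊕1⊕0⊕0 = 0
s4 (pos 4,5,6,7,12,13,14,15): 0⊕1⊕1⊕1⊕0⊕0⊕0⊕0 = 1
s8 (pos 8,9,10,11,12,13,14,15): 1⊕1⊕0⊕1⊕0⊕0⊕0⊕0 = 1
Syndrome s8…s1 = 1100 → error at position 12.
Flip position 12: 101011111010000 → 101011111011000

101011111011000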